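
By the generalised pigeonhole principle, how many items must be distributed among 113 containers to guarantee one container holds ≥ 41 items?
n = (41 − 1)·113 + 1 = 4521

By the generalised pigeonhole principle, to guarantee some box contains ≥ r objects we need more than (r − 1) · k objects total. Threshold: n = (r − 1) · k + 1. With r = 41 and k = 113: n = 40 · 113 + 1 = 4520 + 1 = 4521. For n = 4520 = 40 · 113, we can put exactly 40 objects in every box, avoiding 41 in any single one — so 4521 is tight.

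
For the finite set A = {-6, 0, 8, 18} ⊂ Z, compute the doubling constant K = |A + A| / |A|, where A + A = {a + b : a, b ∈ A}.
K = |A + A| / |A| = 10/4 = 5/2

Enumerate A + A = {a + b : a, b ∈ A}. With |A| = 4, there are |A|^2 = 16 ordered sum pairs; collecting distinct values, A + A = {-12, -6, 0, 2, 8, 12, 16, 18, 26, 36}, so |A + A| = 10. Thus K = 10/4 = 5/2. For comparison, the minimum possible |A + A| over all 4-element sets is 2·4 − 1 = 7 (so min K = 7/4), attained only by arithmetic progressions.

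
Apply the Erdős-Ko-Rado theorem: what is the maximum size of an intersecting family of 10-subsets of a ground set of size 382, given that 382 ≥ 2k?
max |F| = C(381, 9) = 423855132163373625

The Erdős-Ko-Rado theorem states: for n ≥ 2k, an intersecting family of k-subsets of an n-element set has size at most C(n − 1, k − 1), with equality for 'star' families {A ⊆ [n] : |A| = k, i ∈ A} (fix an element i). For n = 382, k = 10: C(381, 9) = 423855132163373625.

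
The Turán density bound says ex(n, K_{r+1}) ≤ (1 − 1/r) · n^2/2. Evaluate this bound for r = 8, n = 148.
Turán density bound = (7/8) · 148^2/2 = 9583

Turán's theorem: ex(n, K_{r+1}) is achieved by the complete r-partite Turán graph T(n, r) with parts as balanced as possible, and is at most (1 − 1/r) · n^2/2. For r = 8, n = 148: the density bound is (7/8) · 21904/2 = 9583. The integer-valued extremum is e(T(148, 8)) = 9582, which is strictly less than the density bound 9583 since 8 ∤ 148 (the parts of T(148, 8) cannot all be equal).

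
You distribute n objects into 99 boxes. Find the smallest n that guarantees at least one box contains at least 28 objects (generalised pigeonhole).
n = (28 − 1)·99 + 1 = 2674

By the generalised pigeonhole principle, to guarantee some box contains ≥ r objects we need more than (r − 1) · k objects total. Threshold: n = (r − 1) · k + 1. With r = 28 and k = 99: n = 27 · 99 + 1 = 2673 + 1 = 2674. For n = 2673 = 27 · 99, we can put exactly 27 objects in every box, avoiding 28 in any single one — so 2674 is tight.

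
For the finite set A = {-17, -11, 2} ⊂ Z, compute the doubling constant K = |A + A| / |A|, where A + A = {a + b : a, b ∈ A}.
K = |A + A| / |A| = 6/3 = 2

Enumerate A + A = {a + b : a, b ∈ A}. With |A| = 3, there are |A|^2 = 9 ordered sum pairs; collecting distinct values, A + A = {-34, -28, -22, -15, -9, 4}, so |A + A| = 6. Thus K = 6/3 = 2. For comparison, the minimum possible |A + A| over all 3-element sets is 2·3 − 1 = 5 (so min K = 5/3), attained only by arithmetic progressions.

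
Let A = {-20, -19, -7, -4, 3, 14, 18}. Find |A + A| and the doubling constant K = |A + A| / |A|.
K = |A + A| / |A| = 27/7

Enumerate A + A = {a + b : a, b ∈ A}. With |A| = 7, there are |A|^2 = 49 ordered sum pairs; collecting distinct values, A + A = {-40, -39, -38, -27, -26, -24, -23, -17, -16, -14, -11, -8, -6, -5, -4, -2, -1, 6, 7, 10, 11, 14, 17, 21, 28, 32, 36}, so |A + A| = 27. Thus K = 27/7. For comparison, the minimum possible |A + A| over all 7-element sets is 2·7 − 1 = 13 (so min K = 13/7), attained only by arithmetic progressions.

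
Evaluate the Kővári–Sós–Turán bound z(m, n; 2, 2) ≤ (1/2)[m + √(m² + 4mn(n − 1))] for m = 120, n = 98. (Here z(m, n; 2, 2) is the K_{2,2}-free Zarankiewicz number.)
z(120, 98; 2, 2) ≤ (1/2)[120 + √(120² + 4·120·98·97)] = (1/2)[120 + √4577280] = 1129.7289

Kővári–Sós–Turán: let r_1, ..., r_120 be the row sums and z = Σ r_i the total number of 1s. Each pair of columns can share at most one row with both entries 1 (else a 2×2 all-ones block appears), so Σ_i C(r_i, 2) ≤ C(98, 2) = 4753. By convexity Σ_i C(r_i, 2) ≥ 120·C(z/120, 2) = z(z − 120)/(2·120), giving z² − 120z − 120·98·97 ≤ 0 and hence z ≤ (1/2)[120 + √(14400 + 4·1140720)] = (1/2)[120 + √4577280] ≈ (1/2)(120 + 2139.4579) = 1129.7289.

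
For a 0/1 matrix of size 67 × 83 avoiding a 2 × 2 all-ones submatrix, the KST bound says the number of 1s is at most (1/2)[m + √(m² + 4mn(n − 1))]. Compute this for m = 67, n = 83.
z(67, 83; 2, 2) ≤ (1/2)[67 + √(67² + 4·67·83·82)] = (1/2)[67 + √1828497] = 709.6096

Kővári–Sós–Turán: let r_1, ..., r_67 be the row sums and z = Σ r_i the total number of 1s. Each pair of columns can share at most one row with both entries 1 (else a 2×2 all-ones block appears), so Σ_i C(r_i, 2) ≤ C(83, 2) = 3403. By convexity Σ_i C(r_i, 2) ≥ 67·C(z/67, 2) = z(z − 67)/(2·67), giving z² − 67z − 67·83·82 ≤ 0 and hence z ≤ (1/2)[67 + √(4489 + 4·456002)] = (1/2)[67 + √1828497] ≈ (1/2)(67 + 1352.2193) = 709.6096.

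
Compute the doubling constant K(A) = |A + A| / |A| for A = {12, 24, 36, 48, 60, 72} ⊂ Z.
K = |A + A| / |A| = 11/6

Enumerate A + A = {a + b : a, b ∈ A}. With |A| = 6, there are |A|^2 = 36 ordered sum pairs; collecting distinct values, A + A = {24, 36, 48, 60, 72, 84, 96, 108, 120, 132, 144}, so |A + A| = 11. Thus K = 11/6. Here |A + A| = 2|A| − 1 = 11, the minimum possible — so K = 11/6 is minimal, which holds iff A is an arithmetic progression.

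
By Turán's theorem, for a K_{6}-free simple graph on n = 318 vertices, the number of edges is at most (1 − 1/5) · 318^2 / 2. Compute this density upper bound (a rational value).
Turán density bound = (4/5) · 318^2/2 = 202248/5 ≈ 40449.6

Turán's theorem: ex(n, K_{r+1}) is achieved by the complete r-partite Turán graph T(n, r) with parts as balanced as possible, and is at most (1 − 1/r) · n^2/2. For r = 5, n = 318: the density bound is (4/5) · 101124/2 = 202248/5 ≈ 40449.6. The integer-valued extremum is e(T(318, 5)) = 40449, which is strictly less than the density bound 202248/5 since 5 ∤ 318 (the parts of T(318, 5) cannot all be equal).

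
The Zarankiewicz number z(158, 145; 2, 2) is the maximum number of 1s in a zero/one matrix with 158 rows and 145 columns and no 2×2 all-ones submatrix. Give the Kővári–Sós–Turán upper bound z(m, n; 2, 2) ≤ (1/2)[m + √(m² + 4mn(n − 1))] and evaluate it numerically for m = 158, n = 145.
z(158, 145; 2, 2) ≤ (1/2)[158 + √(158² + 4·158·145·144)] = (1/2)[158 + √13221124] = 1897.0432

Kővári–Sós–Turán: let r_1, ..., r_158 be the row sums and z = Σ r_i the total number of 1s. Each pair of columns can share at most one row with both entries 1 (else a 2×2 all-ones block appears), so Σ_i C(r_i, 2) ≤ C(145, 2) = 10440. By convexity Σ_i C(r_i, 2) ≥ 158·C(z/158, 2) = z(z − 158)/(2·158), giving z² − 158z − 158·145·144 ≤ 0 and hence z ≤ (1/2)[158 + √(24964 + 4·3299040)] = (1/2)[158 + √13221124] ≈ (1/2)(158 + 3636.0864) = 1897.0432.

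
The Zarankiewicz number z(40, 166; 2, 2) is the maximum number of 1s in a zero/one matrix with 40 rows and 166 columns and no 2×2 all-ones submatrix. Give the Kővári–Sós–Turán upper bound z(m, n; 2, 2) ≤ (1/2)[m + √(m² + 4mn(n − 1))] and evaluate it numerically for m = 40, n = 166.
z(40, 166; 2, 2) ≤ (1/2)[40 + √(40² + 4·40·166·165)] = (1/2)[40 + √4384000] = 1066.9002

Kővári–Sós–Turán: let r_1, ..., r_40 be the row sums and z = Σ r_i the total number of 1s. Each pair of columns can share at most one row with both entries 1 (else a 2×2 all-ones block appears), so Σ_i C(r_i, 2) ≤ C(166, 2) = 13695. By convexity Σ_i C(r_i, 2) ≥ 40·C(z/40, 2) = z(z − 40)/(2·40), giving z² − 40z − 40·166·165 ≤ 0 and hence z ≤ (1/2)[40 + √(1600 + 4·1095600)] = (1/2)[40 + √4384000] ≈ (1/2)(40 + 2093.8004) = 1066.9002.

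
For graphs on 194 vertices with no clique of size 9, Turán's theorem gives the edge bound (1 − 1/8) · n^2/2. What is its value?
Turán density bound = (7/8) · 194^2/2 = 65863/4 ≈ 16465.75

Turán's theorem: ex(n, K_{r+1}) is achieved by the complete r-partite Turán graph T(n, r) with parts as balanced as possible, and is at most (1 − 1/r) · n^2/2. For r = 8, n = 194: the density bound is (7/8) · 37636/2 = 65863/4 ≈ 16465.75. The integer-valued extremum is e(T(194, 8)) = 16465, which is strictly less than the density bound 65863/4 since 8 ∤ 194 (the parts of T(194, 8) cannot all be equal).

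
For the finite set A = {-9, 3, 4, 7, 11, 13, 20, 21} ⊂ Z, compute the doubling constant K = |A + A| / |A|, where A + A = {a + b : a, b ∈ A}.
K = |A + A| / |A| = 32/8 = 4

Enumerate A + A = {a + b : a, b ∈ A}. With |A| = 8, there are |A|^2 = 64 ordered sum pairs; collecting distinct values, A + A = {-18, -6, -5, -2, 2, 4, 6, 7, 8, 10, 11, 12, 14, 15, 16, 17, 18, 20, 22, 23, 24, 25, 26, 27, 28, 31, 32, 33, 34, 40, 41, 42}, so |A + A| = 32. Thus K = 32/8 = 4. For comparison, the minimum possible |A + A| over all 8-element sets is 2·8 − 1 = 15 (so min K = 15/8), attained only by arithmetic progressions.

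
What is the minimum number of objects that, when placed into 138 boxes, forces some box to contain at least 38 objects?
n = (38 − 1)·138 + 1 = 5107

By the generalised pigeonhole principle, to guarantee some box contains ≥ r objects we need more than (r − 1) · k objects total. Threshold: n = (r − 1) · k + 1. With r = 38 and k = 138: n = 37 · 138 + 1 = 5106 + 1 = 5107. For n = 5106 = 37 · 138, we can put exactly 37 objects in every box, avoiding 38 in any single one — so 5107 is tight.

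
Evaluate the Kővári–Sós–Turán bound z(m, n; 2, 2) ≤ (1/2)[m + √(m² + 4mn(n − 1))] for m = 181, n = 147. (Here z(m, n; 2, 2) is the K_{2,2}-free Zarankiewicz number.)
z(181, 147; 2, 2) ≤ (1/2)[181 + √(181² + 4·181·147·146)] = (1/2)[181 + √15571249] = 2063.5211

Kővári–Sós–Turán: let r_1, ..., r_181 be the row sums and z = Σ r_i the total number of 1s. Each pair of columns can share at most one row with both entries 1 (else a 2×2 all-ones block appears), so Σ_i C(r_i, 2) ≤ C(147, 2) = 10731. By convexity Σ_i C(r_i, 2) ≥ 181·C(z/181, 2) = z(z − 181)/(2·181), giving z² − 181z − 181·147·146 ≤ 0 and hence z ≤ (1/2)[181 + √(32761 + 4·3884622)] = (1/2)[181 + √15571249] ≈ (1/2)(181 + 3946.0422) = 2063.5211.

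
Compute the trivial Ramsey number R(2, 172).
R(2, 172) = 172

R(2, k) = k for all k ≥ 2: in a 2-colouring of K_k, either some edge is red (a red K_2) or all edges are blue (a blue K_k). And K_{171} coloured all-blue has no blue K_172, so R(2, 172) > 171. Hence R(2, 172) = 172.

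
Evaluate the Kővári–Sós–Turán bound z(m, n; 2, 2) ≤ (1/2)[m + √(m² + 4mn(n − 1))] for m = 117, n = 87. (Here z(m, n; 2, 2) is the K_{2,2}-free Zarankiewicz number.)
z(117, 87; 2, 2) ≤ (1/2)[117 + √(117² + 4·117·87·86)] = (1/2)[117 + √3515265] = 995.952

Kővári–Sós–Turán: let r_1, ..., r_117 be the row sums and z = Σ r_i the total number of 1s. Each pair of columns can share at most one row with both entries 1 (else a 2×2 all-ones block appears), so Σ_i C(r_i, 2) ≤ C(87, 2) = 3741. By convexity Σ_i C(r_i, 2) ≥ 117·C(z/117, 2) = z(z − 117)/(2·117), giving z² − 117z − 117·87·86 ≤ 0 and hence z ≤ (1/2)[117 + √(13689 + 4·875394)] = (1/2)[117 + √3515265] ≈ (1/2)(117 + 1874.904) = 995.952.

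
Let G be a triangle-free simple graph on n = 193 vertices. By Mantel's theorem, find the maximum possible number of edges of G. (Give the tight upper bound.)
ex(193, K_3) = ⌊193^2/4⌋ = 9312

Mantel (1907): a triangle-free graph on n vertices has at most ⌊n^2/4⌋ edges, with equality for the complete bipartite graph K_{⌊n/2⌋, ⌈n/2⌉}. For n = 193: ⌊193^2/4⌋ = ⌊37249/4⌋ = 9312. The extremal graph is K_{96, 97}, which has 96·97 = 9312 edges.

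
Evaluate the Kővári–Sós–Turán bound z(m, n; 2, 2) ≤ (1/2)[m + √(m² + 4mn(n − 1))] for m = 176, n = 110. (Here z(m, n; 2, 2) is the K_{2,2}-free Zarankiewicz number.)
z(176, 110; 2, 2) ≤ (1/2)[176 + √(176² + 4·176·110·109)] = (1/2)[176 + √8471936] = 1543.3295

Kővári–Sós–Turán: let r_1, ..., r_176 be the row sums and z = Σ r_i the total number of 1s. Each pair of columns can share at most one row with both entries 1 (else a 2×2 all-ones block appears), so Σ_i C(r_i, 2) ≤ C(110, 2) = 5995. By convexity Σ_i C(r_i, 2) ≥ 176·C(z/176, 2) = z(z − 176)/(2·176), giving z² − 176z − 176·110·109 ≤ 0 and hence z ≤ (1/2)[176 + √(30976 + 4·2110240)] = (1/2)[176 + √8471936] ≈ (1/2)(176 + 2910.659) = 1543.3295.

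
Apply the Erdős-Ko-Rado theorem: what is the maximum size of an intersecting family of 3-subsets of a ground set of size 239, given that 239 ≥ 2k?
max |F| = C(238, 2) = 28203

Erdős-Ko-Rado (1961): when n ≥ 2k, max |F| = C(n−1, k−1). The bound is attained by the star {A : i ∈ A} for any fixed i ∈ [n]. Here C(239−1, 3−1) = C(238, 2) = 28203.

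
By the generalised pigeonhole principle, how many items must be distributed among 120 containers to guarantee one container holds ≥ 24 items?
n = (24 − 1)·120 + 1 = 2761

By the generalised pigeonhole principle, to guarantee some box contains ≥ r objects we need more than (r − 1) · k objects total. Threshold: n = (r − 1) · k + 1. With r = 24 and k = 120: n = 23 · 120 + 1 = 2760 + 1 = 2761. For n = 2760 = 23 · 120, we can put exactly 23 objects in every box, avoiding 24 in any single one — so 2761 is tight.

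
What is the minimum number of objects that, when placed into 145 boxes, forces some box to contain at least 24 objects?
n = (24 − 1)·145 + 1 = 3336

By the generalised pigeonhole principle, to guarantee some box contains ≥ r objects we need more than (r − 1) · k objects total. Threshold: n = (r − 1) · k + 1. With r = 24 and k = 145: n = 23 · 145 + 1 = 3335 + 1 = 3336. For n = 3335 = 23 · 145, we can put exactly 23 objects in every box, avoiding 24 in any single one — so 3336 is tight.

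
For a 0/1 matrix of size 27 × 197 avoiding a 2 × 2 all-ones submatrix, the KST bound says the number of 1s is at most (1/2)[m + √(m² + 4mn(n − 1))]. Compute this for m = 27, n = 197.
z(27, 197; 2, 2) ≤ (1/2)[27 + √(27² + 4·27·197·196)] = (1/2)[27 + √4170825] = 1034.6299

Kővári–Sós–Turán: let r_1, ..., r_27 be the row sums and z = Σ r_i the total number of 1s. Each pair of columns can share at most one row with both entries 1 (else a 2×2 all-ones block appears), so Σ_i C(r_i, 2) ≤ C(197, 2) = 19306. By convexity Σ_i C(r_i, 2) ≥ 27·C(z/27, 2) = z(z − 27)/(2·27), giving z² − 27z − 27·197·196 ≤ 0 and hence z ≤ (1/2)[27 + √(729 + 4·1042524)] = (1/2)[27 + √4170825] ≈ (1/2)(27 + 2042.2598) = 1034.6299.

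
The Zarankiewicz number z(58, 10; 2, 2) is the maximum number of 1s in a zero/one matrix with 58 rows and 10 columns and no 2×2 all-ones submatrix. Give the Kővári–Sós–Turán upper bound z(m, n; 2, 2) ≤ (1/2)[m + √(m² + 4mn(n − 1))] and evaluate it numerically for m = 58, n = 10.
z(58, 10; 2, 2) ≤ (1/2)[58 + √(58² + 4·58·10·9)] = (1/2)[58 + √24244] = 106.8524

Kővári–Sós–Turán: let r_1, ..., r_58 be the row sums and z = Σ r_i the total number of 1s. Each pair of columns can share at most one row with both entries 1 (else a 2×2 all-ones block appears), so Σ_i C(r_i, 2) ≤ C(10, 2) = 45. By convexity Σ_i C(r_i, 2) ≥ 58·C(z/58, 2) = z(z − 58)/(2·58), giving z² − 58z − 58·10·9 ≤ 0 and hence z ≤ (1/2)[58 + √(3364 + 4·5220)] = (1/2)[58 + √24244] ≈ (1/2)(58 + 155.7048) = 106.8524.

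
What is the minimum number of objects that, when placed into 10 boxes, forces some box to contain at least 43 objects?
n = (43 − 1)·10 + 1 = 421

By the generalised pigeonhole principle, to guarantee some box contains ≥ r objects we need more than (r − 1) · k objects total. Threshold: n = (r − 1) · k + 1. With r = 43 and k = 10: n = 42 · 10 + 1 = 420 + 1 = 421. For n = 420 = 42 · 10, we can put exactly 42 objects in every box, avoiding 43 in any single one — so 421 is tight.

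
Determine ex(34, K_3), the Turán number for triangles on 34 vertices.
ex(34, K_3) = ⌊34^2/4⌋ = 289

Mantel (1907): a triangle-free graph on n vertices has at most ⌊n^2/4⌋ edges, with equality for the complete bipartite graph K_{⌊n/2⌋, ⌈n/2⌉}. For n = 34: ⌊34^2/4⌋ = ⌊1156/4⌋ = 289. The extremal graph is K_{17, 17}, which has 17·17 = 289 edges.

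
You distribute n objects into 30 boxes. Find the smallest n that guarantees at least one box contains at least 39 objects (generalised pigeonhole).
n = (39 − 1)·30 + 1 = 1141

By the generalised pigeonhole principle, to guarantee some box contains ≥ r objects we need more than (r − 1) · k objects total. Threshold: n = (r − 1) · k + 1. With r = 39 and k = 30: n = 38 · 30 + 1 = 1140 + 1 = 1141. For n = 1140 = 38 · 30, we can put exactly 38 objects in every box, avoiding 39 in any single one — so 1141 is tight.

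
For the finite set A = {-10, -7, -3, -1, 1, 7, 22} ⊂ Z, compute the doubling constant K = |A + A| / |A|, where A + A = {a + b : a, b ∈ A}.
K = |A + A| / |A| = 25/7

Enumerate A + A = {a + b : a, b ∈ A}. With |A| = 7, there are |A|^2 = 49 ordered sum pairs; collecting distinct values, A + A = {-20, -17, -14, -13, -11, -10, -9, -8, -6, -4, -3, -2, 0, 2, 4, 6, 8, 12, 14, 15, 19, 21, 23, 29, 44}, so |A + A| = 25. Thus K = 25/7. For comparison, the minimum possible |A + A| over all 7-element sets is 2·7 − 1 = 13 (so min K = 13/7), attained only by arithmetic progressions.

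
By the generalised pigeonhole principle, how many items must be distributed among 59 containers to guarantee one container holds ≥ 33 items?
n = (33 − 1)·59 + 1 = 1889

By the generalised pigeonhole principle, to guarantee some box contains ≥ r objects we need more than (r − 1) · k objects total. Threshold: n = (r − 1) · k + 1. With r = 33 and k = 59: n = 32 · 59 + 1 = 1888 + 1 = 1889. For n = 1888 = 32 · 59, we can put exactly 32 objects in every box, avoiding 33 in any single one — so 1889 is tight.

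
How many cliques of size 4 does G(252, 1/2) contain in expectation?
E[# K_4] = C(252, 4) · (1/2)^C(4, 2) = 164059875 / 2^6 = 2563435.546875

For each 4-subset S of vertices (there are C(252, 4) = 164059875 such S), let X_S = 1 if S induces a K_4 (all C(4, 2) = 6 edges present). Then P(X_S = 1) = (1/2)^6 = 1/64. By linearity of expectation, E[# K_4] = C(252, 4) · (1/2)^6 = 164059875 / 64 = 2563435.546875.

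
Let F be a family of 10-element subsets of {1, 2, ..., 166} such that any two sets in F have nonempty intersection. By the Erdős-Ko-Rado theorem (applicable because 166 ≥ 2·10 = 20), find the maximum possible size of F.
max |F| = C(165, 9) = 200063149171380

The Erdős-Ko-Rado theorem states: for n ≥ 2k, an intersecting family of k-subsets of an n-element set has size at most C(n − 1, k − 1), with equality for 'star' families {A ⊆ [n] : |A| = k, i ∈ A} (fix an element i). For n = 166, k = 10: C(165, 9) = 200063149171380.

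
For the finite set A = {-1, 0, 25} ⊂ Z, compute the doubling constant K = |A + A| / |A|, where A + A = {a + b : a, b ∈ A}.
K = |A + A| / |A| = 6/3 = 2

Enumerate A + A = {a + b : a, b ∈ A}. With |A| = 3, there are |A|^2 = 9 ordered sum pairs; collecting distinct values, A + A = {-2, -1, 0, 24, 25, 50}, so |A + A| = 6. Thus K = 6/3 = 2. For comparison, the minimum possible |A + A| over all 3-element sets is 2·3 − 1 = 5 (so min K = 5/3), attained only by arithmetic progressions.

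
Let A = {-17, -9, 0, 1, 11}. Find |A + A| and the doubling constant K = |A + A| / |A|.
K = |A + A| / |A| = 14/5

Enumerate A + A = {a + b : a, b ∈ A}. With |A| = 5, there are |A|^2 = 25 ordered sum pairs; collecting distinct values, A + A = {-34, -26, -18, -17, -16, -9, -8, -6, 0, 1, 2, 11, 12, 22}, so |A + A| = 14. Thus K = 14/5. For comparison, the minimum possible |A + A| over all 5-element sets is 2·5 − 1 = 9 (so min K = 9/5), attained only by arithmetic progressions.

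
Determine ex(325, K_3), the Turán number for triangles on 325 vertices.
ex(325, K_3) = ⌊325^2/4⌋ = 26406

Mantel (1907): a triangle-free graph on n vertices has at most ⌊n^2/4⌋ edges, with equality for the complete bipartite graph K_{⌊n/2⌋, ⌈n/2⌉}. For n = 325: ⌊325^2/4⌋ = ⌊105625/4⌋ = 26406. The extremal graph is K_{162, 163}, which has 162·163 = 26406 edges.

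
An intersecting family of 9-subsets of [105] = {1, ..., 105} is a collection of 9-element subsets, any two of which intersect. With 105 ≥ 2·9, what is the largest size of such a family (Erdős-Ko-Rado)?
max |F| = C(104, 8) = 257575523205

Erdős-Ko-Rado (1961): when n ≥ 2k, max |F| = C(n−1, k−1). The bound is attained by the star {A : i ∈ A} for any fixed i ∈ [n]. Here C(105−1, 9−1) = C(104, 8) = 257575523205.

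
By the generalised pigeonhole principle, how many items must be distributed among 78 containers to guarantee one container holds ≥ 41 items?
n = (41 − 1)·78 + 1 = 3121

By the generalised pigeonhole principle, to guarantee some box contains ≥ r objects we need more than (r − 1) · k objects total. Threshold: n = (r − 1) · k + 1. With r = 41 and k = 78: n = 40 · 78 + 1 = 3120 + 1 = 3121. For n = 3120 = 40 · 78, we can put exactly 40 objects in every box, avoiding 41 in any single one — so 3121 is tight.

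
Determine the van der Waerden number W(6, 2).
W(6, 2) = 6 + 1 = 7

A 2-term AP is any pair of integers, so a monochromatic 2-AP exists iff some colour is used at least twice. With 6 colours, the colouring i ↦ i on {1, ..., 6} uses each colour once, avoiding any monochromatic pair, so W(6, 2) > 6. For {1, ..., 7}, pigeonhole forces two integers of the same colour, which form a monochromatic 2-AP. Hence W(6, 2) = 7.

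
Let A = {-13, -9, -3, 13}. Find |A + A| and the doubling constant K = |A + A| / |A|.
K = |A + A| / |A| = 10/4 = 5/2

Enumerate A + A = {a + b : a, b ∈ A}. With |A| = 4, there are |A|^2 = 16 ordered sum pairs; collecting distinct values, A + A = {-26, -22, -18, -16, -12, -6, 0, 4, 10, 26}, so |A + A| = 10. Thus K = 10/4 = 5/2. For comparison, the minimum possible |A + A| over all 4-element sets is 2·4 − 1 = 7 (so min K = 7/4), attained only by arithmetic progressions.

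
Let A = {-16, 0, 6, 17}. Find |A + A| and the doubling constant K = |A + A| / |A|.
K = |A + A| / |A| = 10/4 = 5/2

Enumerate A + A = {a + b : a, b ∈ A}. With |A| = 4, there are |A|^2 = 16 ordered sum pairs; collecting distinct values, A + A = {-32, -16, -10, 0, 1, 6, 12, 17, 23, 34}, so |A + A| = 10. Thus K = 10/4 = 5/2. For comparison, the minimum possible |A + A| over all 4-element sets is 2·4 − 1 = 7 (so min K = 7/4), attained only by arithmetic progressions.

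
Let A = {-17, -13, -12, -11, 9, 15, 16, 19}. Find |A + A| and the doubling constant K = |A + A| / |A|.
K = |A + A| / |A| = 31/8

Enumerate A + A = {a + b : a, b ∈ A}. With |A| = 8, there are |A|^2 = 64 ordered sum pairs; collecting distinct values, A + A = {-34, -30, -29, -28, -26, -25, -24, -23, -22, -8, -4, -3, -2, -1, 2, 3, 4, 5, 6, 7, 8, 18, 24, 25, 28, 30, 31, 32, 34, 35, 38}, so |A + A| = 31. Thus K = 31/8. For comparison, the minimum possible |A + A| over all 8-element sets is 2·8 − 1 = 15 (so min K = 15/8), attained only by arithmetic progressions.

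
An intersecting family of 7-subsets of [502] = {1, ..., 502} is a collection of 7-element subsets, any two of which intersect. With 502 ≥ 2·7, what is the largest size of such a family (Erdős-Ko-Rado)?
max |F| = C(501, 6) = 21312931414600

Erdős-Ko-Rado (1961): when n ≥ 2k, max |F| = C(n−1, k−1). The bound is attained by the star {A : i ∈ A} for any fixed i ∈ [n]. Here C(502−1, 7−1) = C(501, 6) = 21312931414600.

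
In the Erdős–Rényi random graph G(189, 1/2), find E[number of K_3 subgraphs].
E[# K_3] = C(189, 3) · (1/2)^C(3, 2) = 1107414 / 2^3 = 553707/4 = 138426.75

For each 3-subset S of vertices (there are C(189, 3) = 1107414 such S), let X_S = 1 if S induces a K_3 (all C(3, 2) = 3 edges present). Then P(X_S = 1) = (1/2)^3 = 1/8. By linearity of expectation, E[# K_3] = C(189, 3) · (1/2)^3 = 1107414 / 8 = 553707/4 = 138426.75.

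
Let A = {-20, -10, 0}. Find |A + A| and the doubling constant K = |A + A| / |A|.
K = |A + A| / |A| = 5/3

Enumerate A + A = {a + b : a, b ∈ A}. With |A| = 3, there are |A|^2 = 9 ordered sum pairs; collecting distinct values, A + A = {-40, -30, -20, -10, 0}, so |A + A| = 5. Thus K = 5/3. Here |A + A| = 2|A| − 1 = 5, the minimum possible — so K = 5/3 is minimal, which holds iff A is an arithmetic progression.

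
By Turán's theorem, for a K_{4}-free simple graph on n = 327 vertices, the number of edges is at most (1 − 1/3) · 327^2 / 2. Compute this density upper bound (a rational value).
Turán density bound = (2/3) · 327^2/2 = 35643

Turán's theorem: ex(n, K_{r+1}) is achieved by the complete r-partite Turán graph T(n, r) with parts as balanced as possible, and is at most (1 − 1/r) · n^2/2. For r = 3, n = 327: the density bound is (2/3) · 106929/2 = 35643. Since 3 ∣ 327, the Turán graph T(327, 3) has parts of equal size 109, and its edge count e(T(327, 3)) = 35643 attains the density bound exactly.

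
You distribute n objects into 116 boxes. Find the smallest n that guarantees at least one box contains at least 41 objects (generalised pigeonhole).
n = (41 − 1)·116 + 1 = 4641

By the generalised pigeonhole principle, to guarantee some box contains ≥ r objects we need more than (r − 1) · k objects total. Threshold: n = (r − 1) · k + 1. With r = 41 and k = 116: n = 40 · 116 + 1 = 4640 + 1 = 4641. For n = 4640 = 40 · 116, we can put exactly 40 objects in every box, avoiding 41 in any single one — so 4641 is tight.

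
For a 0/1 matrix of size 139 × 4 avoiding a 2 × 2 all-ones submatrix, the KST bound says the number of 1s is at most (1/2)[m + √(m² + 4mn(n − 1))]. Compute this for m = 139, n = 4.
z(139, 4; 2, 2) ≤ (1/2)[139 + √(139² + 4·139·4·3)] = (1/2)[139 + √25993] = 150.1117

Kővári–Sós–Turán: let r_1, ..., r_139 be the row sums and z = Σ r_i the total number of 1s. Each pair of columns can share at most one row with both entries 1 (else a 2×2 all-ones block appears), so Σ_i C(r_i, 2) ≤ C(4, 2) = 6. By convexity Σ_i C(r_i, 2) ≥ 139·C(z/139, 2) = z(z − 139)/(2·139), giving z² − 139z − 139·4·3 ≤ 0 and hence z ≤ (1/2)[139 + √(19321 + 4·1668)] = (1/2)[139 + √25993] ≈ (1/2)(139 + 161.2234) = 150.1117.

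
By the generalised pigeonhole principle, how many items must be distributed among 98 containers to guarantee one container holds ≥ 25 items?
n = (25 − 1)·98 + 1 = 2353

By the generalised pigeonhole principle, to guarantee some box contains ≥ r objects we need more than (r − 1) · k objects total. Threshold: n = (r − 1) · k + 1. With r = 25 and k = 98: n = 24 · 98 + 1 = 2352 + 1 = 2353. For n = 2352 = 24 · 98, we can put exactly 24 objects in every box, avoiding 25 in any single one — so 2353 is tight.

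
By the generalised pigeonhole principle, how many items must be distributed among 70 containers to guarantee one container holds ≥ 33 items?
n = (33 − 1)·70 + 1 = 2241

By the generalised pigeonhole principle, to guarantee some box contains ≥ r objects we need more than (r − 1) · k objects total. Threshold: n = (r − 1) · k + 1. With r = 33 and k = 70: n = 32 · 70 + 1 = 2240 + 1 = 2241. For n = 2240 = 32 · 70, we can put exactly 32 objects in every box, avoiding 33 in any single one — so 2241 is tight.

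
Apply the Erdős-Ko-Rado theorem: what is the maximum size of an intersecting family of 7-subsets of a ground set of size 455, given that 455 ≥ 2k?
max |F| = C(454, 6) = 11765093687985

The Erdős-Ko-Rado theorem states: for n ≥ 2k, an intersecting family of k-subsets of an n-element set has size at most C(n − 1, k − 1), with equality for 'star' families {A ⊆ [n] : |A| = k, i ∈ A} (fix an element i). For n = 455, k = 7: C(454, 6) = 11765093687985.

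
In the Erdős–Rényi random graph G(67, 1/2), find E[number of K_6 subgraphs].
E[# K_6] = C(67, 6) · (1/2)^C(6, 2) = 99795696 / 2^15 = 6237231/2048 ≈ 3045.522949

For each 6-subset S of vertices (there are C(67, 6) = 99795696 such S), let X_S = 1 if S induces a K_6 (all C(6, 2) = 15 edges present). Then P(X_S = 1) = (1/2)^15 = 1/32768. By linearity of expectation, E[# K_6] = C(67, 6) · (1/2)^15 = 99795696 / 32768 = 6237231/2048 ≈ 3045.522949.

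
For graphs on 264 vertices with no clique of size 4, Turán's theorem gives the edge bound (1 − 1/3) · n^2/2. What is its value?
Turán density bound = (2/3) · 264^2/2 = 23232

Turán's theorem: ex(n, K_{r+1}) is achieved by the complete r-partite Turán graph T(n, r) with parts as balanced as possible, and is at most (1 − 1/r) · n^2/2. For r = 3, n = 264: the density bound is (2/3) · 69696/2 = 23232. Since 3 ∣ 264, the Turán graph T(264, 3) has parts of equal size 88, and its edge count e(T(264, 3)) = 23232 attains the density bound exactly.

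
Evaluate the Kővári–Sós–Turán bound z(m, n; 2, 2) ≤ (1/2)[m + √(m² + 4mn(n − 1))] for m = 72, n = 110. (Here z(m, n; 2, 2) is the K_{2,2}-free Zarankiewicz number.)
z(72, 110; 2, 2) ≤ (1/2)[72 + √(72² + 4·72·110·109)] = (1/2)[72 + √3458304] = 965.8258

Kővári–Sós–Turán: let r_1, ..., r_72 be the row sums and z = Σ r_i the total number of 1s. Each pair of columns can share at most one row with both entries 1 (else a 2×2 all-ones block appears), so Σ_i C(r_i, 2) ≤ C(110, 2) = 5995. By convexity Σ_i C(r_i, 2) ≥ 72·C(z/72, 2) = z(z − 72)/(2·72), giving z² − 72z − 72·110·109 ≤ 0 and hence z ≤ (1/2)[72 + √(5184 + 4·863280)] = (1/2)[72 + √3458304] ≈ (1/2)(72 + 1859.6516) = 965.8258.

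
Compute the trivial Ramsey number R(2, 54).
R(2, 54) = 54

R(2, k) = k for all k ≥ 2: in a 2-colouring of K_k, either some edge is red (a red K_2) or all edges are blue (a blue K_k). And K_{53} coloured all-blue has no blue K_54, so R(2, 54) > 53. Hence R(2, 54) = 54.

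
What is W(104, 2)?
W(104, 2) = 104 + 1 = 105

A 2-term AP is any pair of integers, so a monochromatic 2-AP exists iff some colour is used at least twice. With 104 colours, the colouring i ↦ i on {1, ..., 104} uses each colour once, avoiding any monochromatic pair, so W(104, 2) > 104. For {1, ..., 105}, pigeonhole forces two integers of the same colour, which form a monochromatic 2-AP. Hence W(104, 2) = 105.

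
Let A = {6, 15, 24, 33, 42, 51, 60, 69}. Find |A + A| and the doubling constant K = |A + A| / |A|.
K = |A + A| / |A| = 15/8

Enumerate A + A = {a + b : a, b ∈ A}. With |A| = 8, there are |A|^2 = 64 ordered sum pairs; collecting distinct values, A + A = {12, 21, 30, 39, 48, 57, 66, 75, 84, 93, 102, 111, 120, 129, 138}, so |A + A| = 15. Thus K = 15/8. Here |A + A| = 2|A| − 1 = 15, the minimum possible — so K = 15/8 is minimal, which holds iff A is an arithmetic progression.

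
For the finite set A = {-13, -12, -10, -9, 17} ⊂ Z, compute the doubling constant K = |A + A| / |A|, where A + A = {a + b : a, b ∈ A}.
K = |A + A| / |A| = 14/5

Enumerate A + A = {a + b : a, b ∈ A}. With |A| = 5, there are |A|^2 = 25 ordered sum pairs; collecting distinct values, A + A = {-26, -25, -24, -23, -22, -21, -20, -19, -18, 4, 5, 7, 8, 34}, so |A + A| = 14. Thus K = 14/5. For comparison, the minimum possible |A + A| over all 5-element sets is 2·5 − 1 = 9 (so min K = 9/5), attained only by arithmetic progressions.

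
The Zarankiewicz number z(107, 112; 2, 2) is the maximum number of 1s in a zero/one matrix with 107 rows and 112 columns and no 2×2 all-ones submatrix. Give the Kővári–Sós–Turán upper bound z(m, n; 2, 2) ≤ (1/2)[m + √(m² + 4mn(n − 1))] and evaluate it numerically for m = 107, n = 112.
z(107, 112; 2, 2) ≤ (1/2)[107 + √(107² + 4·107·112·111)] = (1/2)[107 + √5332345] = 1208.0935

Kővári–Sós–Turán: let r_1, ..., r_107 be the row sums and z = Σ r_i the total number of 1s. Each pair of columns can share at most one row with both entries 1 (else a 2×2 all-ones block appears), so Σ_i C(r_i, 2) ≤ C(112, 2) = 6216. By convexity Σ_i C(r_i, 2) ≥ 107·C(z/107, 2) = z(z − 107)/(2·107), giving z² − 107z − 107·112·111 ≤ 0 and hence z ≤ (1/2)[107 + √(11449 + 4·1330224)] = (1/2)[107 + √5332345] ≈ (1/2)(107 + 2309.1871) = 1208.0935.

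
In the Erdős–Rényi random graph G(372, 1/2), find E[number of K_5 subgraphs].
E[# K_5] = C(372, 5) · (1/2)^C(5, 2) = 57784520304 / 2^10 = 3611532519/64 = 56430195.609375

For each 5-subset S of vertices (there are C(372, 5) = 57784520304 such S), let X_S = 1 if S induces a K_5 (all C(5, 2) = 10 edges present). Then P(X_S = 1) = (1/2)^10 = 1/1024. By linearity of expectation, E[# K_5] = C(372, 5) · (1/2)^10 = 57784520304 / 1024 = 3611532519/64 = 56430195.609375.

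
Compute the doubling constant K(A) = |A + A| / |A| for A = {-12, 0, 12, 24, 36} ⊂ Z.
K = |A + A| / |A| = 9/5

Enumerate A + A = {a + b : a, b ∈ A}. With |A| = 5, there are |A|^2 = 25 ordered sum pairs; collecting distinct values, A + A = {-24, -12, 0, 12, 24, 36, 48, 60, 72}, so |A + A| = 9. Thus K = 9/5. Here |A + A| = 2|A| − 1 = 9, the minimum possible — so K = 9/5 is minimal, which holds iff A is an arithmetic progression.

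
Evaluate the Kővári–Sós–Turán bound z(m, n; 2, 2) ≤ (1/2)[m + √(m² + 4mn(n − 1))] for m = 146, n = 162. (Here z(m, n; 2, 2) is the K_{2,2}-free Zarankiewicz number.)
z(146, 162; 2, 2) ≤ (1/2)[146 + √(146² + 4·146·162·161)] = (1/2)[146 + √15253204] = 2025.7675

Kővári–Sós–Turán: let r_1, ..., r_146 be the row sums and z = Σ r_i the total number of 1s. Each pair of columns can share at most one row with both entries 1 (else a 2×2 all-ones block appears), so Σ_i C(r_i, 2) ≤ C(162, 2) = 13041. By convexity Σ_i C(r_i, 2) ≥ 146·C(z/146, 2) = z(z − 146)/(2·146), giving z² − 146z − 146·162·161 ≤ 0 and hence z ≤ (1/2)[146 + √(21316 + 4·3807972)] = (1/2)[146 + √15253204] ≈ (1/2)(146 + 3905.535) = 2025.7675.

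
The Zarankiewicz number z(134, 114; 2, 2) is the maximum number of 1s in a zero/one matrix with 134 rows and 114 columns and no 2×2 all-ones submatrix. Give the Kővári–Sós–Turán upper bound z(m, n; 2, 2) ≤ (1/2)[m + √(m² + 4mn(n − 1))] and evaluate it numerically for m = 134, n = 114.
z(134, 114; 2, 2) ≤ (1/2)[134 + √(134² + 4·134·114·113)] = (1/2)[134 + √6922708] = 1382.552

Kővári–Sós–Turán: let r_1, ..., r_134 be the row sums and z = Σ r_i the total number of 1s. Each pair of columns can share at most one row with both entries 1 (else a 2×2 all-ones block appears), so Σ_i C(r_i, 2) ≤ C(114, 2) = 6441. By convexity Σ_i C(r_i, 2) ≥ 134·C(z/134, 2) = z(z − 134)/(2·134), giving z² − 134z − 134·114·113 ≤ 0 and hence z ≤ (1/2)[134 + √(17956 + 4·1726188)] = (1/2)[134 + √6922708] ≈ (1/2)(134 + 2631.104) = 1382.552.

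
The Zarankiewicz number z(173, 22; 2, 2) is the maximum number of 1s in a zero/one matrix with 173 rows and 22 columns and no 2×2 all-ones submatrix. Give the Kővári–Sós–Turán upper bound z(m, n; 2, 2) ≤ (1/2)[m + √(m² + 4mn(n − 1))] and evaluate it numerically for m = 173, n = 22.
z(173, 22; 2, 2) ≤ (1/2)[173 + √(173² + 4·173·22·21)] = (1/2)[173 + √349633] = 382.1489

Kővári–Sós–Turán: let r_1, ..., r_173 be the row sums and z = Σ r_i the total number of 1s. Each pair of columns can share at most one row with both entries 1 (else a 2×2 all-ones block appears), so Σ_i C(r_i, 2) ≤ C(22, 2) = 231. By convexity Σ_i C(r_i, 2) ≥ 173·C(z/173, 2) = z(z − 173)/(2·173), giving z² − 173z − 173·22·21 ≤ 0 and hence z ≤ (1/2)[173 + √(29929 + 4·79926)] = (1/2)[173 + √349633] ≈ (1/2)(173 + 591.2977) = 382.1489.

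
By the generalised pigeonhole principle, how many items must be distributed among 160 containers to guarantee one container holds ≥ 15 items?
n = (15 − 1)·160 + 1 = 2241

By the generalised pigeonhole principle, to guarantee some box contains ≥ r objects we need more than (r − 1) · k objects total. Threshold: n = (r − 1) · k + 1. With r = 15 and k = 160: n = 14 · 160 + 1 = 2240 + 1 = 2241. For n = 2240 = 14 · 160, we can put exactly 14 objects in every box, avoiding 15 in any single one — so 2241 is tight.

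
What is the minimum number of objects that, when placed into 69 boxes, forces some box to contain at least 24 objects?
n = (24 − 1)·69 + 1 = 1588

By the generalised pigeonhole principle, to guarantee some box contains ≥ r objects we need more than (r − 1) · k objects total. Threshold: n = (r − 1) · k + 1. With r = 24 and k = 69: n = 23 · 69 + 1 = 1587 + 1 = 1588. For n = 1587 = 23 · 69, we can put exactly 23 objects in every box, avoiding 24 in any single one — so 1588 is tight.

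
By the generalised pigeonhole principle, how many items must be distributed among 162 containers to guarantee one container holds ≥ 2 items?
n = (2 − 1)·162 + 1 = 163

By the generalised pigeonhole principle, to guarantee some box contains ≥ r objects we need more than (r − 1) · k objects total. Threshold: n = (r − 1) · k + 1. With r = 2 and k = 162: n = 1 · 162 + 1 = 162 + 1 = 163. For n = 162 = 1 · 162, we can put exactly 1 objects in every box, avoiding 2 in any single one — so 163 is tight.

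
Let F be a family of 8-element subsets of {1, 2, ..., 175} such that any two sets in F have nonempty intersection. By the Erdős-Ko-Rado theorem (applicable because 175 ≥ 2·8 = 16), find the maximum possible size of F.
max |F| = C(174, 7) = 847879782984

Erdős-Ko-Rado (1961): when n ≥ 2k, max |F| = C(n−1, k−1). The bound is attained by the star {A : i ∈ A} for any fixed i ∈ [n]. Here C(175−1, 8−1) = C(174, 7) = 847879782984.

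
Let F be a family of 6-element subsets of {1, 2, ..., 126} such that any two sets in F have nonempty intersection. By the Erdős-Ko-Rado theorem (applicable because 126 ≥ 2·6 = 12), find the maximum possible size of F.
max |F| = C(125, 5) = 234531275

The Erdős-Ko-Rado theorem states: for n ≥ 2k, an intersecting family of k-subsets of an n-element set has size at most C(n − 1, k − 1), with equality for 'star' families {A ⊆ [n] : |A| = k, i ∈ A} (fix an element i). For n = 126, k = 6: C(125, 5) = 234531275.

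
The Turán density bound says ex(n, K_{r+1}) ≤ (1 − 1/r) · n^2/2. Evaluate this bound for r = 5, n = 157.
Turán density bound = (4/5) · 157^2/2 = 49298/5 ≈ 9859.6

Turán's theorem: ex(n, K_{r+1}) is achieved by the complete r-partite Turán graph T(n, r) with parts as balanced as possible, and is at most (1 − 1/r) · n^2/2. For r = 5, n = 157: the density bound is (4/5) · 24649/2 = 49298/5 ≈ 9859.6. The integer-valued extremum is e(T(157, 5)) = 9859, which is strictly less than the density bound 49298/5 since 5 ∤ 157 (the parts of T(157, 5) cannot all be equal).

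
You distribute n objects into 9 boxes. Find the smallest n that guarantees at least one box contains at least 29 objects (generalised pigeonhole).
n = (29 − 1)·9 + 1 = 253

By the generalised pigeonhole principle, to guarantee some box contains ≥ r objects we need more than (r − 1) · k objects total. Threshold: n = (r − 1) · k + 1. With r = 29 and k = 9: n = 28 · 9 + 1 = 252 + 1 = 253. For n = 252 = 28 · 9, we can put exactly 28 objects in every box, avoiding 29 in any single one — so 253 is tight.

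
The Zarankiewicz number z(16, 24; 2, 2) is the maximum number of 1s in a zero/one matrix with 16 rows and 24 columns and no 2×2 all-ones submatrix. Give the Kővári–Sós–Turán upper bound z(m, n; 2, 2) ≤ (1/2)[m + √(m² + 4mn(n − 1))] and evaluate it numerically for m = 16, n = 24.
z(16, 24; 2, 2) ≤ (1/2)[16 + √(16² + 4·16·24·23)] = (1/2)[16 + √35584] = 102.3186

Kővári–Sós–Turán: let r_1, ..., r_16 be the row sums and z = Σ r_i the total number of 1s. Each pair of columns can share at most one row with both entries 1 (else a 2×2 all-ones block appears), so Σ_i C(r_i, 2) ≤ C(24, 2) = 276. By convexity Σ_i C(r_i, 2) ≥ 16·C(z/16, 2) = z(z − 16)/(2·16), giving z² − 16z − 16·24·23 ≤ 0 and hence z ≤ (1/2)[16 + √(256 + 4·8832)] = (1/2)[16 + √35584] ≈ (1/2)(16 + 188.6372) = 102.3186.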